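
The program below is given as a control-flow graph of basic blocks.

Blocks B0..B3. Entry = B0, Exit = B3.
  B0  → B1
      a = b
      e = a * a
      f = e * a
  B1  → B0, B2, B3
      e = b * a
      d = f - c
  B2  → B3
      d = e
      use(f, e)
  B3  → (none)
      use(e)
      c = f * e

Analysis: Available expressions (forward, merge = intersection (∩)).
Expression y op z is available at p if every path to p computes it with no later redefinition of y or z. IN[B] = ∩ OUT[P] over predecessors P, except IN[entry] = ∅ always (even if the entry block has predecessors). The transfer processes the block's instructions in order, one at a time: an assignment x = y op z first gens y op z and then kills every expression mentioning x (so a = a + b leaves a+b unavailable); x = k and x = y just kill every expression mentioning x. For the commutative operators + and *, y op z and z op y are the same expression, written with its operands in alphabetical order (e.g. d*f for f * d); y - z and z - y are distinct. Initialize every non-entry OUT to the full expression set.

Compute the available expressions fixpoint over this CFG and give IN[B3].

Answer: {a*a, a*b, f-c}

Working:
Fixpoint table:
  B0: | IN={} | OUT={a*a, a*e}
  B1: | IN={a*a, a*e} | OUT={a*a, a*b, f-c}
  B2: | IN={a*a, a*b, f-c} | OUT={a*a, a*b, f-c}
  B3: | IN={a*a, a*b, f-c} | OUT={a*a, a*b, e*f}

Merge at B3: IN[B3] = OUT[B1] ∩ OUT[B2] = {a*a, a*b, f-c}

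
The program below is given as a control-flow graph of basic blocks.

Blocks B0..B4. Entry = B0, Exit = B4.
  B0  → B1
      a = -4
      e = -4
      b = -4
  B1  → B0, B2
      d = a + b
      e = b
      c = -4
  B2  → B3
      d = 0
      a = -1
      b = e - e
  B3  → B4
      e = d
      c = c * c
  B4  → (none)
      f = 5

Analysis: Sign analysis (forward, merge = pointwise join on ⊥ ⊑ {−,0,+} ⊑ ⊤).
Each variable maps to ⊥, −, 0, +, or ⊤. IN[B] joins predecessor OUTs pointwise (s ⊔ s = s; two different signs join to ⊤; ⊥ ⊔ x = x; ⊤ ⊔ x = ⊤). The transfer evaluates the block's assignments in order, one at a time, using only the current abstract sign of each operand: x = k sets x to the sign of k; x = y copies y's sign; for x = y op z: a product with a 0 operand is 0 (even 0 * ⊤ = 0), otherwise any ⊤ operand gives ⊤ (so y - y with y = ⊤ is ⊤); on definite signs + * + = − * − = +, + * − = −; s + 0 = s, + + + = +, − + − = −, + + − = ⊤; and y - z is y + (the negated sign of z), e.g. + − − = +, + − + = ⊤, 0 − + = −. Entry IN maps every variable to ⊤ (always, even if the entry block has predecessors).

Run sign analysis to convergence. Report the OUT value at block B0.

Fixpoint table:
  B0:   IN=(all ⊤)   OUT={a:-, b:-, e:-; rest ⊤}
  B1:   IN={a:-, b:-, e:-; rest ⊤}   OUT={a:-, b:-, c:-, d:-, e:-; rest ⊤}
  B2:   IN={a:-, b:-, c:-, d:-, e:-; rest ⊤}   OUT={a:-, c:-, d:0, e:-; rest ⊤}
  B3:   IN={a:-, c:-, d:0, e:-; rest ⊤}   OUT={a:-, c:+, d:0, e:0; rest ⊤}
  B4:   IN={a:-, c:+, d:0, e:0; rest ⊤}   OUT={a:-, c:+, d:0, e:0, f:+; rest ⊤}

Merge at B0 (entry node, so the boundary value (all ⊤) is joined with the incoming edge(s)): IN[B0] = (all ⊤) ⊔ OUT[B1] = {a: ⊤, b: ⊤, c: ⊤, d: ⊤, e: ⊤, f: ⊤}
Applying B0's transfer function to that IN value gives OUT[B0] (row B0 above).

Answer: {a: -, b: -, c: ⊤, d: ⊤, e: -, f: ⊤}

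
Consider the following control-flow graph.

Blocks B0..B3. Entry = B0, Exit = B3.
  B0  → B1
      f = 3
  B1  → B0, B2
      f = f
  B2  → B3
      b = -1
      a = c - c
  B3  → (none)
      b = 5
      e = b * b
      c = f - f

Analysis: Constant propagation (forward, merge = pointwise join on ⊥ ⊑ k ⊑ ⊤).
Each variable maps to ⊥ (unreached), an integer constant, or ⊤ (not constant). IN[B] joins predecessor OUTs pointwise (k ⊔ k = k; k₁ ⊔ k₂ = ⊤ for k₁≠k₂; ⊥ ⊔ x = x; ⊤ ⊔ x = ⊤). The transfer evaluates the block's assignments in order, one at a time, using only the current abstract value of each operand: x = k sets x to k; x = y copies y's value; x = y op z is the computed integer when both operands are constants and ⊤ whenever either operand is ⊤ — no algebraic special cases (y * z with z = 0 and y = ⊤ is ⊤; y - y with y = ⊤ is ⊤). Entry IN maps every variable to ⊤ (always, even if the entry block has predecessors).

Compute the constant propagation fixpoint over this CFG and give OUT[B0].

Answer: {a: ⊤, b: ⊤, c: ⊤, d: ⊤, e: ⊤, f: 3}

Working:
Fixpoint table:
  B0:   IN=(all ⊤)   OUT={f:3; rest ⊤}
  B1:   IN={f:3; rest ⊤}   OUT={f:3; rest ⊤}
  B2:   IN={f:3; rest ⊤}   OUT={b:-1, f:3; rest ⊤}
  B3:   IN={b:-1, f:3; rest ⊤}   OUT={b:5, c:0, e:25, f:3; rest ⊤}

Merge at B0 (entry node, so the boundary value (all ⊤) is joined with the incoming edge(s)): IN[B0] = (all ⊤) ⊔ OUT[B1] = {a: ⊤, b: ⊤, c: ⊤, d: ⊤, e: ⊤, f: ⊤}
Applying B0's transfer function to that IN value gives OUT[B0] (row B0 above).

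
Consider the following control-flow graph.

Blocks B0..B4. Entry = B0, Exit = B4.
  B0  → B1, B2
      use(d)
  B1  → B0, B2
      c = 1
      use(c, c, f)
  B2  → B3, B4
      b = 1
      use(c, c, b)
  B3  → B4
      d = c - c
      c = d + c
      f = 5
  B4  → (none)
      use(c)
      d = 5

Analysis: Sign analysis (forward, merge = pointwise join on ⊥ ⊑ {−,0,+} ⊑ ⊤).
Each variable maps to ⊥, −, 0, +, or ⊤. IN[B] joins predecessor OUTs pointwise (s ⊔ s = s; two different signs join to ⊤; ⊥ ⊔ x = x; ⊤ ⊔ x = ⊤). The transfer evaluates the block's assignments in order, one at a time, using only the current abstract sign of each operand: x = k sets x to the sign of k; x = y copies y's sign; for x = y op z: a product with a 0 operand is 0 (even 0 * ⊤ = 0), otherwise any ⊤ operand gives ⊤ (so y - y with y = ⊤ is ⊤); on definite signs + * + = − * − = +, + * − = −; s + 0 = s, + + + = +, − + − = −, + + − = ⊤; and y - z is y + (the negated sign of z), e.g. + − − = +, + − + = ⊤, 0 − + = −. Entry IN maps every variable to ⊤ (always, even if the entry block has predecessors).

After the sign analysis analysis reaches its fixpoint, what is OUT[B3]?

Per-block solution:
  B0:   IN=(all ⊤)   OUT=(all ⊤)
  B1:   IN=(all ⊤)   OUT={c:+; rest ⊤}
  B2:   IN=(all ⊤)   OUT={b:+; rest ⊤}
  B3:   IN={b:+; rest ⊤}   OUT={b:+, f:+; rest ⊤}
  B4:   IN={b:+; rest ⊤}   OUT={b:+, d:+; rest ⊤}

Merge at B3: IN[B3] = OUT[B2] = {a: ⊤, b: +, c: ⊤, d: ⊤, e: ⊤, f: ⊤}
Applying B3's transfer function to that IN value gives OUT[B3] (row B3 above).

Answer: {a: ⊤, b: +, c: ⊤, d: ⊤, e: ⊤, f: +}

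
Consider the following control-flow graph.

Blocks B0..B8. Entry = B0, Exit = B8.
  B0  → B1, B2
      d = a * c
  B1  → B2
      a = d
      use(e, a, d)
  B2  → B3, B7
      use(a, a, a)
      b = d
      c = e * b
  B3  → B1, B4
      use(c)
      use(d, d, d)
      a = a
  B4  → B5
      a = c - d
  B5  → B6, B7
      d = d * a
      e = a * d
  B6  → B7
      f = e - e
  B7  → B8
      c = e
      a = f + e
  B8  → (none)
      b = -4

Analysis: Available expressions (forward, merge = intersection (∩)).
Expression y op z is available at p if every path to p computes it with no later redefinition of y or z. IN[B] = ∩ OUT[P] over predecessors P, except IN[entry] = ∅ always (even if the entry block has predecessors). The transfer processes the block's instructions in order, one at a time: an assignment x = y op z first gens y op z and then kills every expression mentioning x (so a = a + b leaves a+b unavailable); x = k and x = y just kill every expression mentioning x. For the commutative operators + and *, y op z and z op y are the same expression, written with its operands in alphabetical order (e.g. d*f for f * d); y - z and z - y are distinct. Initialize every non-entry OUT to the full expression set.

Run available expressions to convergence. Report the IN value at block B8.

Answer: {e+f}

Derivation:
Converged values:
  B0:  IN={}  OUT={a*c}
  B1:  IN={}  OUT={}
  B2:  IN={}  OUT={b*e}
  B3:  IN={b*e}  OUT={b*e}
  B4:  IN={b*e}  OUT={b*e, c-d}
  B5:  IN={b*e, c-d}  OUT={a*d}
  B6:  IN={a*d}  OUT={a*d, e-e}
  B7:  IN={}  OUT={e+f}
  B8:  IN={e+f}  OUT={e+f}

Merge at B8: IN[B8] = OUT[B7] = {e+f}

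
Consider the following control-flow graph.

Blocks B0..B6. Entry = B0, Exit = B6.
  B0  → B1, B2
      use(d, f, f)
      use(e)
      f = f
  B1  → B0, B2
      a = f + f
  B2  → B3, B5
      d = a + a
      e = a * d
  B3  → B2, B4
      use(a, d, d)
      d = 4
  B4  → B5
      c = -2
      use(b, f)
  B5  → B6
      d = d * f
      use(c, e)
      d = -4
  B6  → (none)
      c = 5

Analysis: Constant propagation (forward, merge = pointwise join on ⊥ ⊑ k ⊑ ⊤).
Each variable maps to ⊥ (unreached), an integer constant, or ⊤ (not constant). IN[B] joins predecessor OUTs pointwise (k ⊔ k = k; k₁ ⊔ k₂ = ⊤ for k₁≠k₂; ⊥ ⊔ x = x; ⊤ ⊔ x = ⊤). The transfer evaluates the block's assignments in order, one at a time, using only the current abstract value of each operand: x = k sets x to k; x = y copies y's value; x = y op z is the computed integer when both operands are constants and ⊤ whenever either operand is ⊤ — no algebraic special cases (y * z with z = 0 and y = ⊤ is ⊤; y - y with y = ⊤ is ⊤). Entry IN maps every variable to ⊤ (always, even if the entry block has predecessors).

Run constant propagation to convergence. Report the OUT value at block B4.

Converged values:
  B0:  IN=(all ⊤)  OUT=(all ⊤)
  B1:  IN=(all ⊤)  OUT=(all ⊤)
  B2:  IN=(all ⊤)  OUT=(all ⊤)
  B3:  IN=(all ⊤)  OUT={d:4; rest ⊤}
  B4:  IN={d:4; rest ⊤}  OUT={c:-2, d:4; rest ⊤}
  B5:  IN=(all ⊤)  OUT={d:-4; rest ⊤}
  B6:  IN={d:-4; rest ⊤}  OUT={c:5, d:-4; rest ⊤}

Merge at B4: IN[B4] = OUT[B3] = {a: ⊤, b: ⊤, c: ⊤, d: 4, e: ⊤, f: ⊤}
Applying B4's transfer function to that IN value gives OUT[B4] (row B4 above).

Answer: {a: ⊤, b: ⊤, c: -2, d: 4, e: ⊤, f: ⊤}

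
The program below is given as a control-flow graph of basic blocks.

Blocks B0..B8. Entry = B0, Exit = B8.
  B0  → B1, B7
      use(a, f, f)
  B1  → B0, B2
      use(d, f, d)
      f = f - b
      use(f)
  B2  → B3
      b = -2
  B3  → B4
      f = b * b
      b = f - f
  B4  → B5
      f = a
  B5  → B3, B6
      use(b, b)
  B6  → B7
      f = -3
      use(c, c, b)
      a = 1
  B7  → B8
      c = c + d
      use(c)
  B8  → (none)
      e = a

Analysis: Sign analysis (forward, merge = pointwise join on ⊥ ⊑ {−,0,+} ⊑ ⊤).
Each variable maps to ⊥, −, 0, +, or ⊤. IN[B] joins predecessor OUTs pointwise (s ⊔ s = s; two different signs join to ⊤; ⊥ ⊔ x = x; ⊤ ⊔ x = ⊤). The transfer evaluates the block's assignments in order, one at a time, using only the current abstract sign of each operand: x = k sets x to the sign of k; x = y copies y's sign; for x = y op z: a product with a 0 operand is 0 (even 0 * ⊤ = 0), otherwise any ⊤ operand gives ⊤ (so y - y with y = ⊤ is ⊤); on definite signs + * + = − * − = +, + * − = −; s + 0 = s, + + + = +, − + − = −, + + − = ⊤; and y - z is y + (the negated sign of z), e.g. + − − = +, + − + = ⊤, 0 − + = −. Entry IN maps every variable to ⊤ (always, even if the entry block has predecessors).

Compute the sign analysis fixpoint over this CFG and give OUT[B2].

Answer: {a: ⊤, b: -, c: ⊤, d: ⊤, e: ⊤, f: ⊤}

Trace:
Converged values:
  B0:   IN=(all ⊤)   OUT=(all ⊤)
  B1:   IN=(all ⊤)   OUT=(all ⊤)
  B2:   IN=(all ⊤)   OUT={b:-; rest ⊤}
  B3:   IN=(all ⊤)   OUT=(all ⊤)
  B4:   IN=(all ⊤)   OUT=(all ⊤)
  B5:   IN=(all ⊤)   OUT=(all ⊤)
  B6:   IN=(all ⊤)   OUT={a:+, f:-; rest ⊤}
  B7:   IN=(all ⊤)   OUT=(all ⊤)
  B8:   IN=(all ⊤)   OUT=(all ⊤)

Merge at B2: IN[B2] = OUT[B1] = {a: ⊤, b: ⊤, c: ⊤, d: ⊤, e: ⊤, f: ⊤}
Applying B2's transfer function to that IN value gives OUT[B2] (row B2 above).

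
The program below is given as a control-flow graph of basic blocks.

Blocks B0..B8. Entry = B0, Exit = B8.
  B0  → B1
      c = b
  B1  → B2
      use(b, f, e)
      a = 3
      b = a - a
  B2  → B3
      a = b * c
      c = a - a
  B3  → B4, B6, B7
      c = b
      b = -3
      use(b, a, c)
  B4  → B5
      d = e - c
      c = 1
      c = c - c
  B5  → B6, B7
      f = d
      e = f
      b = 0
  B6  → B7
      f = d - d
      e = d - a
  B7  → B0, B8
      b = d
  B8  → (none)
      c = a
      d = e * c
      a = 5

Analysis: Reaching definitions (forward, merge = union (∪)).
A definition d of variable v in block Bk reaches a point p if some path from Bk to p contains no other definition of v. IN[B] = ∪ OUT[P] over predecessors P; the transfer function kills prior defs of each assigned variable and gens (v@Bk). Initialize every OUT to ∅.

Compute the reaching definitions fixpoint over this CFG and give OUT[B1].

Per-block solution:
  B0:  IN={a@B2, b@B7, c@B3, c@B4, d@B4, e@B5, e@B6, f@B5, f@B6}  OUT={a@B2, b@B7, c@B0, d@B4, e@B5, e@B6, f@B5, f@B6}
  B1:  IN={a@B2, b@B7, c@B0, d@B4, e@B5, e@B6, f@B5, f@B6}  OUT={a@B1, b@B1, c@B0, d@B4, e@B5, e@B6, f@B5, f@B6}
  B2:  IN={a@B1, b@B1, c@B0, d@B4, e@B5, e@B6, f@B5, f@B6}  OUT={a@B2, b@B1, c@B2, d@B4, e@B5, e@B6, f@B5, f@B6}
  B3:  IN={a@B2, b@B1, c@B2, d@B4, e@B5, e@B6, f@B5, f@B6}  OUT={a@B2, b@B3, c@B3, d@B4, e@B5, e@B6, f@B5, f@B6}
  B4:  IN={a@B2, b@B3, c@B3, d@B4, e@B5, e@B6, f@B5, f@B6}  OUT={a@B2, b@B3, c@B4, d@B4, e@B5, e@B6, f@B5, f@B6}
  B5:  IN={a@B2, b@B3, c@B4, d@B4, e@B5, e@B6, f@B5, f@B6}  OUT={a@B2, b@B5, c@B4, d@B4, e@B5, f@B5}
  B6:  IN={a@B2, b@B3, b@B5, c@B3, c@B4, d@B4, e@B5, e@B6, f@B5, f@B6}  OUT={a@B2, b@B3, b@B5, c@B3, c@B4, d@B4, e@B6, f@B6}
  B7:  IN={a@B2, b@B3, b@B5, c@B3, c@B4, d@B4, e@B5, e@B6, f@B5, f@B6}  OUT={a@B2, b@B7, c@B3, c@B4, d@B4, e@B5, e@B6, f@B5, f@B6}
  B8:  IN={a@B2, b@B7, c@B3, c@B4, d@B4, e@B5, e@B6, f@B5, f@B6}  OUT={a@B8, b@B7, c@B8, d@B8, e@B5, e@B6, f@B5, f@B6}

Merge at B1: IN[B1] = OUT[B0] = {a@B2, b@B7, c@B0, d@B4, e@B5, e@B6, f@B5, f@B6}
Applying B1's transfer function to that IN value gives OUT[B1] (row B1 above).

Answer: {a@B1, b@B1, c@B0, d@B4, e@B5, e@B6, f@B5, f@B6}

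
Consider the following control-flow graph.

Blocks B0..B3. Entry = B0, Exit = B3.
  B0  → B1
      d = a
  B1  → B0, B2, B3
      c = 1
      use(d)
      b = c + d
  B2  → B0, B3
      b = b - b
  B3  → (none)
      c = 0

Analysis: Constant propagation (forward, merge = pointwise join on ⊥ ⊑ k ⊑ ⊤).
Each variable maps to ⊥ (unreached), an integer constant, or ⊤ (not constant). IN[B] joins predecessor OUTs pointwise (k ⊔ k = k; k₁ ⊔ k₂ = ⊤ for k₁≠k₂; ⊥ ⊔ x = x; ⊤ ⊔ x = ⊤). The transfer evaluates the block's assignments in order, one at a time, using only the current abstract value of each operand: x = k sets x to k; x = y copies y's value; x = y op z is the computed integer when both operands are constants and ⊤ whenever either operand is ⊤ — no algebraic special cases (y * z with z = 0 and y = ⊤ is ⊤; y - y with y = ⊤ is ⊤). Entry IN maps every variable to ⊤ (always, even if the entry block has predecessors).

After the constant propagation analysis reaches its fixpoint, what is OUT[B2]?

Fixpoint table:
  B0:  IN=(all ⊤)  OUT=(all ⊤)
  B1:  IN=(all ⊤)  OUT={c:1; rest ⊤}
  B2:  IN={c:1; rest ⊤}  OUT={c:1; rest ⊤}
  B3:  IN={c:1; rest ⊤}  OUT={c:0; rest ⊤}

Merge at B2: IN[B2] = OUT[B1] = {a: ⊤, b: ⊤, c: 1, d: ⊤, e: ⊤, f: ⊤}
Applying B2's transfer function to that IN value gives OUT[B2] (row B2 above).

Answer: {a: ⊤, b: ⊤, c: 1, d: ⊤, e: ⊤, f: ⊤}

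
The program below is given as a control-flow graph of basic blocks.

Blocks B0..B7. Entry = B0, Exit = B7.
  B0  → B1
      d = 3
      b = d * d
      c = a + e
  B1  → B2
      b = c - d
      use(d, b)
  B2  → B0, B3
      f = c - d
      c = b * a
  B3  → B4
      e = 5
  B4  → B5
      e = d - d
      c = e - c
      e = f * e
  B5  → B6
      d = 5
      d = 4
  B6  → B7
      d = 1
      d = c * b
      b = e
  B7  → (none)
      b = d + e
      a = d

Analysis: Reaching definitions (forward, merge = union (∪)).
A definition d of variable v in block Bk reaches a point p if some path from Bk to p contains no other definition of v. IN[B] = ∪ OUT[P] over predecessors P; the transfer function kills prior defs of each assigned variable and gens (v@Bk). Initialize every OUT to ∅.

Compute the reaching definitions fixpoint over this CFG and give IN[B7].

Converged values:
  B0:   IN={b@B1, c@B2, d@B0, f@B2}   OUT={b@B0, c@B0, d@B0, f@B2}
  B1:   IN={b@B0, c@B0, d@B0, f@B2}   OUT={b@B1, c@B0, d@B0, f@B2}
  B2:   IN={b@B1, c@B0, d@B0, f@B2}   OUT={b@B1, c@B2, d@B0, f@B2}
  B3:   IN={b@B1, c@B2, d@B0, f@B2}   OUT={b@B1, c@B2, d@B0, e@B3, f@B2}
  B4:   IN={b@B1, c@B2, d@B0, e@B3, f@B2}   OUT={b@B1, c@B4, d@B0, e@B4, f@B2}
  B5:   IN={b@B1, c@B4, d@B0, e@B4, f@B2}   OUT={b@B1, c@B4, d@B5, e@B4, f@B2}
  B6:   IN={b@B1, c@B4, d@B5, e@B4, f@B2}   OUT={b@B6, c@B4, d@B6, e@B4, f@B2}
  B7:   IN={b@B6, c@B4, d@B6, e@B4, f@B2}   OUT={a@B7, b@B7, c@B4, d@B6, e@B4, f@B2}

Merge at B7: IN[B7] = OUT[B6] = {b@B6, c@B4, d@B6, e@B4, f@B2}

Answer: {b@B6, c@B4, d@B6, e@B4, f@B2}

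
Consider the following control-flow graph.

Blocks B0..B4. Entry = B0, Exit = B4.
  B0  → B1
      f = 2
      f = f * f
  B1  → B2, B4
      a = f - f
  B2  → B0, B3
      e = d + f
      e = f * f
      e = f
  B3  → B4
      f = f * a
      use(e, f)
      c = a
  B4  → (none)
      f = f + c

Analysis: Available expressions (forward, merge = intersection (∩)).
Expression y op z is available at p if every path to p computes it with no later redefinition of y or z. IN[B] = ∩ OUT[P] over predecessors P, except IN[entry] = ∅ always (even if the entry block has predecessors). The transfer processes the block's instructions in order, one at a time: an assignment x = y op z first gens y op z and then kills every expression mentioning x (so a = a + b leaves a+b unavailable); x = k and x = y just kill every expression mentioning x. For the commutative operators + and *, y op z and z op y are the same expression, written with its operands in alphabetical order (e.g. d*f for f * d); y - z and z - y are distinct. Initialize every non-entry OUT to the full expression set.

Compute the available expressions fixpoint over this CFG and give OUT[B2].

Answer: {d+f, f*f, f-f}

Derivation:
Converged values:
  B0: | IN={} | OUT={}
  B1: | IN={} | OUT={f-f}
  B2: | IN={f-f} | OUT={d+f, f*f, f-f}
  B3: | IN={d+f, f*f, f-f} | OUT={}
  B4: | IN={} | OUT={}

Merge at B2: IN[B2] = OUT[B1] = {f-f}
Applying B2's transfer function to that IN value gives OUT[B2] (row B2 above).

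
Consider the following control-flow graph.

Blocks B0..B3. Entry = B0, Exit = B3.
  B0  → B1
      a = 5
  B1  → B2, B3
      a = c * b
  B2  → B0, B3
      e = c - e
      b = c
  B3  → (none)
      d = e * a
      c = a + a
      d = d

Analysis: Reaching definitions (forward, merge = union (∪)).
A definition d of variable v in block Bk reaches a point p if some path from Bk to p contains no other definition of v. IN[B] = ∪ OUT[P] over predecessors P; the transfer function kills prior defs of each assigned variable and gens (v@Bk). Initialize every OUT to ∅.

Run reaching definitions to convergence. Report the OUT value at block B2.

Answer: {a@B1, b@B2, e@B2}

Derivation:
Converged values:
  B0:   IN={a@B1, b@B2, e@B2}   OUT={a@B0, b@B2, e@B2}
  B1:   IN={a@B0, b@B2, e@B2}   OUT={a@B1, b@B2, e@B2}
  B2:   IN={a@B1, b@B2, e@B2}   OUT={a@B1, b@B2, e@B2}
  B3:   IN={a@B1, b@B2, e@B2}   OUT={a@B1, b@B2, c@B3, d@B3, e@B2}

Merge at B2: IN[B2] = OUT[B1] = {a@B1, b@B2, e@B2}
Applying B2's transfer function to that IN value gives OUT[B2] (row B2 above).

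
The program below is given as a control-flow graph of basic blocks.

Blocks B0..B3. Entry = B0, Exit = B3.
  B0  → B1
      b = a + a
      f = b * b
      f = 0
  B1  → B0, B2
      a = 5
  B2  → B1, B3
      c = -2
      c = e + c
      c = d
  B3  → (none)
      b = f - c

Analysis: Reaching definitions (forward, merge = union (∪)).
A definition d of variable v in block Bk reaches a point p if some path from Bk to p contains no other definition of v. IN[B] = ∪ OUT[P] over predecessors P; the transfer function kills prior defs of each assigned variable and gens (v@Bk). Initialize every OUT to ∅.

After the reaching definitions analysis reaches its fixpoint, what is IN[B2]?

Answer: {a@B1, b@B0, c@B2, f@B0}

Derivation:
Converged values:
  B0:   IN={a@B1, b@B0, c@B2, f@B0}   OUT={a@B1, b@B0, c@B2, f@B0}
  B1:   IN={a@B1, b@B0, c@B2, f@B0}   OUT={a@B1, b@B0, c@B2, f@B0}
  B2:   IN={a@B1, b@B0, c@B2, f@B0}   OUT={a@B1, b@B0, c@B2, f@B0}
  B3:   IN={a@B1, b@B0, c@B2, f@B0}   OUT={a@B1, b@B3, c@B2, f@B0}

Merge at B2: IN[B2] = OUT[B1] = {a@B1, b@B0, c@B2, f@B0}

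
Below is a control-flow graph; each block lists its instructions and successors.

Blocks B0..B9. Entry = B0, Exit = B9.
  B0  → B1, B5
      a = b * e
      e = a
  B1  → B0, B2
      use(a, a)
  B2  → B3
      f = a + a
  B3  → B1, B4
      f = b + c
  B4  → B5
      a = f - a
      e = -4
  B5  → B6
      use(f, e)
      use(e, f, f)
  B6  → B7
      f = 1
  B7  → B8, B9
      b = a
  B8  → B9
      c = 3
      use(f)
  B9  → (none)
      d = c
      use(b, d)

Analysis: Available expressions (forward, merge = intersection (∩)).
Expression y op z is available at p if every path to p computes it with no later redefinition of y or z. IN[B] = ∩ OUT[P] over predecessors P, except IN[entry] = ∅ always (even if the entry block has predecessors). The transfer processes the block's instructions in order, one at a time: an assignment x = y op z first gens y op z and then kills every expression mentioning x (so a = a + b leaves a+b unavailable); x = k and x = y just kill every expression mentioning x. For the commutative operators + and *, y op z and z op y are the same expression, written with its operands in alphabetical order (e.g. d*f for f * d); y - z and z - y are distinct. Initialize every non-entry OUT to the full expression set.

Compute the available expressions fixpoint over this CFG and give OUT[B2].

Fixpoint table:
  B0: | IN={} | OUT={}
  B1: | IN={} | OUT={}
  B2: | IN={} | OUT={a+a}
  B3: | IN={a+a} | OUT={a+a, b+c}
  B4: | IN={a+a, b+c} | OUT={b+c}
  B5: | IN={} | OUT={}
  B6: | IN={} | OUT={}
  B7: | IN={} | OUT={}
  B8: | IN={} | OUT={}
  B9: | IN={} | OUT={}

Merge at B2: IN[B2] = OUT[B1] = {}
Applying B2's transfer function to that IN value gives OUT[B2] (row B2 above).

Answer: {a+a}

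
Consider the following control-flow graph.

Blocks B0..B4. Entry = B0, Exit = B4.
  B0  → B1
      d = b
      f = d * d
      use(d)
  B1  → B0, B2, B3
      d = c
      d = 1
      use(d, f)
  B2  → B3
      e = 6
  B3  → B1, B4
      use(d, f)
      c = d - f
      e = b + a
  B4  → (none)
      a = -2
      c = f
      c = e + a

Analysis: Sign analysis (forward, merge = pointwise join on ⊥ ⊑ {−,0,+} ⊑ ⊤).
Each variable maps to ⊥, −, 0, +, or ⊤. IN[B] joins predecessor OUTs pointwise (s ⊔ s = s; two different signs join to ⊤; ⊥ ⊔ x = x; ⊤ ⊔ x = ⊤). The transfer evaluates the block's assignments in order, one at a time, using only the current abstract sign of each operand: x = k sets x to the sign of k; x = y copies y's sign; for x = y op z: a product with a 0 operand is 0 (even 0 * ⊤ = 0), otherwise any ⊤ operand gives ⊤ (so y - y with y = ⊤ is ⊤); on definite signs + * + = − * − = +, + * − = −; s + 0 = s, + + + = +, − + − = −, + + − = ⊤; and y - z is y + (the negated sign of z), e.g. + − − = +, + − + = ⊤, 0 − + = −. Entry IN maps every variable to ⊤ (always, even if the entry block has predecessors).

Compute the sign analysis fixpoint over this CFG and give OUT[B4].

Answer: {a: -, b: ⊤, c: ⊤, d: +, e: ⊤, f: ⊤}

Working:
Converged values:
  B0:  IN=(all ⊤)  OUT=(all ⊤)
  B1:  IN=(all ⊤)  OUT={d:+; rest ⊤}
  B2:  IN={d:+; rest ⊤}  OUT={d:+, e:+; rest ⊤}
  B3:  IN={d:+; rest ⊤}  OUT={d:+; rest ⊤}
  B4:  IN={d:+; rest ⊤}  OUT={a:-, d:+; rest ⊤}

Merge at B4: IN[B4] = OUT[B3] = {a: ⊤, b: ⊤, c: ⊤, d: +, e: ⊤, f: ⊤}
Applying B4's transfer function to that IN value gives OUT[B4] (row B4 above).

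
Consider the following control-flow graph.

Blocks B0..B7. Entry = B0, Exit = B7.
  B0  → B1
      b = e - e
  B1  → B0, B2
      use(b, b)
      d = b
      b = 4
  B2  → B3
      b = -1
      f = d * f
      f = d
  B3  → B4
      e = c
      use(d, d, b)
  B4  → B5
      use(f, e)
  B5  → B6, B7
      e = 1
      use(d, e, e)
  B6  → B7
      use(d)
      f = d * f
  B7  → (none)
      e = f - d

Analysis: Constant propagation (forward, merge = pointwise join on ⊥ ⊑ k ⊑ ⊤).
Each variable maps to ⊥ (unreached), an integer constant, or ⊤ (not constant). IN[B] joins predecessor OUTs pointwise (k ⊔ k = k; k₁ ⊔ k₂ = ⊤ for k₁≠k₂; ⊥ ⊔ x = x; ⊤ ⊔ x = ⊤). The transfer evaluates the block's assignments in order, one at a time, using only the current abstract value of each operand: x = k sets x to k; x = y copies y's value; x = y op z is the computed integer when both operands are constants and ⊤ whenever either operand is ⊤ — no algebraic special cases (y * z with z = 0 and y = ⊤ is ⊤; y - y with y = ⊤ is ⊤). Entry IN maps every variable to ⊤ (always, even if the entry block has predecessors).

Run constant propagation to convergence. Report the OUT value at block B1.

Answer: {a: ⊤, b: 4, c: ⊤, d: ⊤, e: ⊤, f: ⊤}

Derivation:
Per-block solution:
  B0:   IN=(all ⊤)   OUT=(all ⊤)
  B1:   IN=(all ⊤)   OUT={b:4; rest ⊤}
  B2:   IN={b:4; rest ⊤}   OUT={b:-1; rest ⊤}
  B3:   IN={b:-1; rest ⊤}   OUT={b:-1; rest ⊤}
  B4:   IN={b:-1; rest ⊤}   OUT={b:-1; rest ⊤}
  B5:   IN={b:-1; rest ⊤}   OUT={b:-1, e:1; rest ⊤}
  B6:   IN={b:-1, e:1; rest ⊤}   OUT={b:-1, e:1; rest ⊤}
  B7:   IN={b:-1, e:1; rest ⊤}   OUT={b:-1; rest ⊤}

Merge at B1: IN[B1] = OUT[B0] = {a: ⊤, b: ⊤, c: ⊤, d: ⊤, e: ⊤, f: ⊤}
Applying B1's transfer function to that IN value gives OUT[B1] (row B1 above).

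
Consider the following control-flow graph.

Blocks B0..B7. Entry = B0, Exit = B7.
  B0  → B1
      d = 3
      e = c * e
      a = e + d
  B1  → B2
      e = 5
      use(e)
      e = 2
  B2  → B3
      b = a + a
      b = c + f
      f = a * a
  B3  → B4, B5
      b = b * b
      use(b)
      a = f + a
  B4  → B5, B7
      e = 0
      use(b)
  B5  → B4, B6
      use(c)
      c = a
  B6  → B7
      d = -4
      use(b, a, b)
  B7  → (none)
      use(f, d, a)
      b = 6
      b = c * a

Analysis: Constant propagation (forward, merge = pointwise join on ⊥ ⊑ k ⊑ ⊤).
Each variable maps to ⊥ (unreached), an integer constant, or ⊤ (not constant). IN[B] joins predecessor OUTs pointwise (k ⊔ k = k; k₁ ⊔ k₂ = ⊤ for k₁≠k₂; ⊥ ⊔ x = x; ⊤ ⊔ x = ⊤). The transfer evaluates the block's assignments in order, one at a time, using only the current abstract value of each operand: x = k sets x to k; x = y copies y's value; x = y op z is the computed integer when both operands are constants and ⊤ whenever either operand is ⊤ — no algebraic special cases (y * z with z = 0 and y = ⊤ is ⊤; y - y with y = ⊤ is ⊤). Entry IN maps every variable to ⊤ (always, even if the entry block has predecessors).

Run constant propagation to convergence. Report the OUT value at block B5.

Answer: {a: ⊤, b: ⊤, c: ⊤, d: 3, e: ⊤, f: ⊤}

Working:
Per-block solution:
  B0: | IN=(all ⊤) | OUT={d:3; rest ⊤}
  B1: | IN={d:3; rest ⊤} | OUT={d:3, e:2; rest ⊤}
  B2: | IN={d:3, e:2; rest ⊤} | OUT={d:3, e:2; rest ⊤}
  B3: | IN={d:3, e:2; rest ⊤} | OUT={d:3, e:2; rest ⊤}
  B4: | IN={d:3; rest ⊤} | OUT={d:3, e:0; rest ⊤}
  B5: | IN={d:3; rest ⊤} | OUT={d:3; rest ⊤}
  B6: | IN={d:3; rest ⊤} | OUT={d:-4; rest ⊤}
  B7: | IN=(all ⊤) | OUT=(all ⊤)

Merge at B5: IN[B5] = OUT[B3] ⊔ OUT[B4] = {a: ⊤, b: ⊤, c: ⊤, d: 3, e: ⊤, f: ⊤}
Applying B5's transfer function to that IN value gives OUT[B5] (row B5 above).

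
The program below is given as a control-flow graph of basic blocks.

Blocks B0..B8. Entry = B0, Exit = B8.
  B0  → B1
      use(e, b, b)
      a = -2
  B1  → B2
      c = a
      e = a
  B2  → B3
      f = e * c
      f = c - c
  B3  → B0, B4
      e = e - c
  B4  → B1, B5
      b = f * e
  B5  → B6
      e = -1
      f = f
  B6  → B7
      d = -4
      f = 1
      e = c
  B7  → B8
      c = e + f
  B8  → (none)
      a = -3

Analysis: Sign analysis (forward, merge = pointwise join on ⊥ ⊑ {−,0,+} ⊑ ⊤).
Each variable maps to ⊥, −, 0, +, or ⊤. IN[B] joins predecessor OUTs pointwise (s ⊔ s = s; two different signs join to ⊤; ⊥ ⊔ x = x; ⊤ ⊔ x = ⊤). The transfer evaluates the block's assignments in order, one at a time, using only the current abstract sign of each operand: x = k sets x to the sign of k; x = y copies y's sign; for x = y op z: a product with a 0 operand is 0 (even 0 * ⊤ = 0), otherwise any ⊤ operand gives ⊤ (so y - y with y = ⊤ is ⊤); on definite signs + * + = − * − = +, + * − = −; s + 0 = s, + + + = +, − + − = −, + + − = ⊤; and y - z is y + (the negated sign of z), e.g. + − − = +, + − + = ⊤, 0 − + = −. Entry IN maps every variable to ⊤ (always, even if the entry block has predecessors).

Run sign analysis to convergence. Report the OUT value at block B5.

Answer: {a: -, b: ⊤, c: -, d: ⊤, e: -, f: ⊤}

Working:
Converged values:
  B0: | IN=(all ⊤) | OUT={a:-; rest ⊤}
  B1: | IN={a:-; rest ⊤} | OUT={a:-, c:-, e:-; rest ⊤}
  B2: | IN={a:-, c:-, e:-; rest ⊤} | OUT={a:-, c:-, e:-; rest ⊤}
  B3: | IN={a:-, c:-, e:-; rest ⊤} | OUT={a:-, c:-; rest ⊤}
  B4: | IN={a:-, c:-; rest ⊤} | OUT={a:-, c:-; rest ⊤}
  B5: | IN={a:-, c:-; rest ⊤} | OUT={a:-, c:-, e:-; rest ⊤}
  B6: | IN={a:-, c:-, e:-; rest ⊤} | OUT={a:-, c:-, d:-, e:-, f:+; rest ⊤}
  B7: | IN={a:-, c:-, d:-, e:-, f:+; rest ⊤} | OUT={a:-, d:-, e:-, f:+; rest ⊤}
  B8: | IN={a:-, d:-, e:-, f:+; rest ⊤} | OUT={a:-, d:-, e:-, f:+; rest ⊤}

Merge at B5: IN[B5] = OUT[B4] = {a: -, b: ⊤, c: -, d: ⊤, e: ⊤, f: ⊤}
Applying B5's transfer function to that IN value gives OUT[B5] (row B5 above).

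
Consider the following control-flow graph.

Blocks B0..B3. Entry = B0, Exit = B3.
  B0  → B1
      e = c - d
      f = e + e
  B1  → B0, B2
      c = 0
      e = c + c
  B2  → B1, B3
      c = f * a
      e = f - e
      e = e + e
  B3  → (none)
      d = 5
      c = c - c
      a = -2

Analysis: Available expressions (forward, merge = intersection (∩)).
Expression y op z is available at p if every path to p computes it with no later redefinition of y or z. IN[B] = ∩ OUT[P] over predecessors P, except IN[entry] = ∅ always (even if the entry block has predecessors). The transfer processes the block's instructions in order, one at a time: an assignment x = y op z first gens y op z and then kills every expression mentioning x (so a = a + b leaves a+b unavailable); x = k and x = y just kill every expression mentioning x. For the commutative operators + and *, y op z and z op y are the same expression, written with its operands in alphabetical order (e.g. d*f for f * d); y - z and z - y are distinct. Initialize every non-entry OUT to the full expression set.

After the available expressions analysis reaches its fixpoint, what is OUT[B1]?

Per-block solution:
  B0:   IN={}   OUT={c-d, e+e}
  B1:   IN={}   OUT={c+c}
  B2:   IN={c+c}   OUT={a*f}
  B3:   IN={a*f}   OUT={}

Merge at B1: IN[B1] = OUT[B0] ∩ OUT[B2] = {}
Applying B1's transfer function to that IN value gives OUT[B1] (row B1 above).

Answer: {c+c}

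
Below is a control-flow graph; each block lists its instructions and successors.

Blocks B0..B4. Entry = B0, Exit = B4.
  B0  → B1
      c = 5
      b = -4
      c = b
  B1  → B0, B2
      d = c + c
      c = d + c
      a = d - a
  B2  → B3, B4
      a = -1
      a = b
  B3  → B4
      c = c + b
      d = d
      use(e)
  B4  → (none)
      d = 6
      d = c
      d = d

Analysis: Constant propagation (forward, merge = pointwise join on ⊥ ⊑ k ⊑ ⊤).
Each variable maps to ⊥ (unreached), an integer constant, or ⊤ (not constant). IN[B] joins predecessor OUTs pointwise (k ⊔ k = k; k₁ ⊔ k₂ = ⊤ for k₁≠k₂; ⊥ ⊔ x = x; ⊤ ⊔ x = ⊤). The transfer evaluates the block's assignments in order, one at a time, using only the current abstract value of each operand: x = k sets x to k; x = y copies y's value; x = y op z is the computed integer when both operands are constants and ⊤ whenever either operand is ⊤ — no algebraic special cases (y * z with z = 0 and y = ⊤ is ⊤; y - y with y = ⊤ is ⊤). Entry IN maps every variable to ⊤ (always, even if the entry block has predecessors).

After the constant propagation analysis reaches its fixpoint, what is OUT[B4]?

Per-block solution:
  B0:   IN=(all ⊤)   OUT={b:-4, c:-4; rest ⊤}
  B1:   IN={b:-4, c:-4; rest ⊤}   OUT={b:-4, c:-12, d:-8; rest ⊤}
  B2:   IN={b:-4, c:-12, d:-8; rest ⊤}   OUT={a:-4, b:-4, c:-12, d:-8; rest ⊤}
  B3:   IN={a:-4, b:-4, c:-12, d:-8; rest ⊤}   OUT={a:-4, b:-4, c:-16, d:-8; rest ⊤}
  B4:   IN={a:-4, b:-4, d:-8; rest ⊤}   OUT={a:-4, b:-4; rest ⊤}

Merge at B4: IN[B4] = OUT[B2] ⊔ OUT[B3] = {a: -4, b: -4, c: ⊤, d: -8, e: ⊤, f: ⊤}
Applying B4's transfer function to that IN value gives OUT[B4] (row B4 above).

Answer: {a: -4, b: -4, c: ⊤, d: ⊤, e: ⊤, f: ⊤}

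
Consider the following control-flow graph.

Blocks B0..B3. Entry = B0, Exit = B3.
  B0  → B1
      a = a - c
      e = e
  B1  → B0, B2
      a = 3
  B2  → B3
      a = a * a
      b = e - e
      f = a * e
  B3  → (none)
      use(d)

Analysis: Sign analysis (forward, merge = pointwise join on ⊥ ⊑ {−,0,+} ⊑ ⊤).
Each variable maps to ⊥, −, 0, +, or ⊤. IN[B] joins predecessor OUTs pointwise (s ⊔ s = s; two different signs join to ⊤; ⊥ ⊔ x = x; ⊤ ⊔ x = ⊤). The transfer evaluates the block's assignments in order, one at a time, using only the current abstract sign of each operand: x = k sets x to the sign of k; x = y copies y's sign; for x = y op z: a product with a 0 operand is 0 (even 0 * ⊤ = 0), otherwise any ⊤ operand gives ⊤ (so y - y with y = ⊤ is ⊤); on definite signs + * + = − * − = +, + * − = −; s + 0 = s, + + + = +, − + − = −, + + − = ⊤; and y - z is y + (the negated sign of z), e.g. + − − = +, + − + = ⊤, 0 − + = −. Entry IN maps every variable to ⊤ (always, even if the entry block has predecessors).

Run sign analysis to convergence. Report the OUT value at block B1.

Answer: {a: +, b: ⊤, c: ⊤, d: ⊤, e: ⊤, f: ⊤}

Trace:
Per-block solution:
  B0:   IN=(all ⊤)   OUT=(all ⊤)
  B1:   IN=(all ⊤)   OUT={a:+; rest ⊤}
  B2:   IN={a:+; rest ⊤}   OUT={a:+; rest ⊤}
  B3:   IN={a:+; rest ⊤}   OUT={a:+; rest ⊤}

Merge at B1: IN[B1] = OUT[B0] = {a: ⊤, b: ⊤, c: ⊤, d: ⊤, e: ⊤, f: ⊤}
Applying B1's transfer function to that IN value gives OUT[B1] (row B1 above).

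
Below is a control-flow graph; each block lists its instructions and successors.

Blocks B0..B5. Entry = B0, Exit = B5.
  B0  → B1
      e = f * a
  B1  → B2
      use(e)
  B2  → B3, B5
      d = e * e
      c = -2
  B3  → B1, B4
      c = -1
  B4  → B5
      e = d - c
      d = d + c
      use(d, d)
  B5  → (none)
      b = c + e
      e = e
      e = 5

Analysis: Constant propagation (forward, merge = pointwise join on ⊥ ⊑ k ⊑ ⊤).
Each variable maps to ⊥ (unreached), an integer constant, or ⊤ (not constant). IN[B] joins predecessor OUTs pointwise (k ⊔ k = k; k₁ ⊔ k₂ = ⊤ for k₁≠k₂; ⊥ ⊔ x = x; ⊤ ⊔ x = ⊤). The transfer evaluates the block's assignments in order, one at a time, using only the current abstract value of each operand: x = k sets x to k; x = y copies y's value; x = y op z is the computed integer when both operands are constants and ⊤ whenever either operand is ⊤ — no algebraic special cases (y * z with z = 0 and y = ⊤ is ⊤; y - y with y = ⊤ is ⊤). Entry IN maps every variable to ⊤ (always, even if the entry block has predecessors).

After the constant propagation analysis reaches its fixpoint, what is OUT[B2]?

Answer: {a: ⊤, b: ⊤, c: -2, d: ⊤, e: ⊤, f: ⊤}

Working:
Per-block solution:
  B0:  IN=(all ⊤)  OUT=(all ⊤)
  B1:  IN=(all ⊤)  OUT=(all ⊤)
  B2:  IN=(all ⊤)  OUT={c:-2; rest ⊤}
  B3:  IN={c:-2; rest ⊤}  OUT={c:-1; rest ⊤}
  B4:  IN={c:-1; rest ⊤}  OUT={c:-1; rest ⊤}
  B5:  IN=(all ⊤)  OUT={e:5; rest ⊤}

Merge at B2: IN[B2] = OUT[B1] = {a: ⊤, b: ⊤, c: ⊤, d: ⊤, e: ⊤, f: ⊤}
Applying B2's transfer function to that IN value gives OUT[B2] (row B2 above).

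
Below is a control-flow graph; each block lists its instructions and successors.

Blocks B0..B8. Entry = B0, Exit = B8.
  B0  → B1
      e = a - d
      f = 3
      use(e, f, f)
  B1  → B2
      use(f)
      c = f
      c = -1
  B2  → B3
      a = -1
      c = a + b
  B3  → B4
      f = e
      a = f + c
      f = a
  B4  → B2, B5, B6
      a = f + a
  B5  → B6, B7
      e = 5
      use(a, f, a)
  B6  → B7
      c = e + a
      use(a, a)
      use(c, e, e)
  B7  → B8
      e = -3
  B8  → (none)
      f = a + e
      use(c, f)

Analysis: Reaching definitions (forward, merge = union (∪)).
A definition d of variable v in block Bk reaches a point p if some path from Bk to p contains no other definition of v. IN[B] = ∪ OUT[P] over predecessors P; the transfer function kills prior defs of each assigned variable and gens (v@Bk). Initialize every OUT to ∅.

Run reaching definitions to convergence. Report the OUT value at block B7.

Per-block solution:
  B0:   IN={}   OUT={e@B0, f@B0}
  B1:   IN={e@B0, f@B0}   OUT={c@B1, e@B0, f@B0}
  B2:   IN={a@B4, c@B1, c@B2, e@B0, f@B0, f@B3}   OUT={a@B2, c@B2, e@B0, f@B0, f@B3}
  B3:   IN={a@B2, c@B2, e@B0, f@B0, f@B3}   OUT={a@B3, c@B2, e@B0, f@B3}
  B4:   IN={a@B3, c@B2, e@B0, f@B3}   OUT={a@B4, c@B2, e@B0, f@B3}
  B5:   IN={a@B4, c@B2, e@B0, f@B3}   OUT={a@B4, c@B2, e@B5, f@B3}
  B6:   IN={a@B4, c@B2, e@B0, e@B5, f@B3}   OUT={a@B4, c@B6, e@B0, e@B5, f@B3}
  B7:   IN={a@B4, c@B2, c@B6, e@B0, e@B5, f@B3}   OUT={a@B4, c@B2, c@B6, e@B7, f@B3}
  B8:   IN={a@B4, c@B2, c@B6, e@B7, f@B3}   OUT={a@B4, c@B2, c@B6, e@B7, f@B8}

Merge at B7: IN[B7] = OUT[B5] ⊔ OUT[B6] = {a@B4, c@B2, c@B6, e@B0, e@B5, f@B3}
Applying B7's transfer function to that IN value gives OUT[B7] (row B7 above).

Answer: {a@B4, c@B2, c@B6, e@B7, f@B3}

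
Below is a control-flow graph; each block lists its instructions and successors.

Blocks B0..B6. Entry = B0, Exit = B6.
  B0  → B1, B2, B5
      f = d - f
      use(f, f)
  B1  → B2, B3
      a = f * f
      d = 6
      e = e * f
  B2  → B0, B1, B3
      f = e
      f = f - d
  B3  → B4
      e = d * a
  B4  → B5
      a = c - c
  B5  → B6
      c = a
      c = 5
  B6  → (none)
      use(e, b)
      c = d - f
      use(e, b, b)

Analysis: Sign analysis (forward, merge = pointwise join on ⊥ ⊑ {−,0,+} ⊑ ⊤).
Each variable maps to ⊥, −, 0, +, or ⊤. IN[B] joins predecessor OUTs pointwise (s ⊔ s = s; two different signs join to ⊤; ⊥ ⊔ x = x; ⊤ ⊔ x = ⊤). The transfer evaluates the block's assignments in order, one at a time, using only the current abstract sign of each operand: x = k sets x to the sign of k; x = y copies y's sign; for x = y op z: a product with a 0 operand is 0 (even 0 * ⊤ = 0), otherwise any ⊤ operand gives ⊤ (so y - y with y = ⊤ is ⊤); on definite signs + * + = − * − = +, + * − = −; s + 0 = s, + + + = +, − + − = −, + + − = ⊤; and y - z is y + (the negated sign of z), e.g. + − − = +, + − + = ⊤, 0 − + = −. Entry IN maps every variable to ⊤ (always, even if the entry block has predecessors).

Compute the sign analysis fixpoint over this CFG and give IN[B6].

Per-block solution:
  B0:   IN=(all ⊤)   OUT=(all ⊤)
  B1:   IN=(all ⊤)   OUT={d:+; rest ⊤}
  B2:   IN=(all ⊤)   OUT=(all ⊤)
  B3:   IN=(all ⊤)   OUT=(all ⊤)
  B4:   IN=(all ⊤)   OUT=(all ⊤)
  B5:   IN=(all ⊤)   OUT={c:+; rest ⊤}
  B6:   IN={c:+; rest ⊤}   OUT=(all ⊤)

Merge at B6: IN[B6] = OUT[B5] = {a: ⊤, b: ⊤, c: +, d: ⊤, e: ⊤, f: ⊤}

Answer: {a: ⊤, b: ⊤, c: +, d: ⊤, e: ⊤, f: ⊤}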